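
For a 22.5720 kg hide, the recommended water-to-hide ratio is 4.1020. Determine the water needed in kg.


Formula: Water = hide_weight * ratio
Substituting: Water = 22.5720 * 4.1020
Result: 92.5903 kg


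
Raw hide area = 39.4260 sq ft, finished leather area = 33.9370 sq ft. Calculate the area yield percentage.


Formula: Yield = finished / raw * 100
Substituting: Yield = 33.9370 / 39.4260 * 100
Result: 86.0777 %


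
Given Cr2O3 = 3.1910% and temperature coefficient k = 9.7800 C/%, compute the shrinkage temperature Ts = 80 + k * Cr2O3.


Formula: Ts = 80 + k * Cr2O3
Substituting: Ts = 80 + 9.7800 * 3.1910
Result: 111.2080 C


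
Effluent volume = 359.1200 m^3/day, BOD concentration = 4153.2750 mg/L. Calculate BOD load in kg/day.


Formula: BOD_load = volume * conc / 1000
Substituting: BOD_load = 359.1200 * 4153.2750 / 1000
Result: 1491.5241 kg/day


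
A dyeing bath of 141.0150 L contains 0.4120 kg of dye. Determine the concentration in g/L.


Formula: Conc = dye_mass(kg) / volume(L) * 1000
Substituting: Conc = 0.4120 / 141.0150 * 1000
Result: 2.9217 g/L


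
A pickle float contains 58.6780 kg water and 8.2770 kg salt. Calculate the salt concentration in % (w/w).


Formula: Conc = salt / (water + salt) * 100
Substituting: Conc = 8.2770 / (58.6780 + 8.2770) * 100
Result: 12.3620 %


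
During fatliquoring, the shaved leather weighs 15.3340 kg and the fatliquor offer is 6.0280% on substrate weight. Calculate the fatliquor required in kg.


Formula: Fat = substrate * pct / 100
Substituting: Fat = 15.3340 * 6.0280 / 100
Result: 0.9243 kg


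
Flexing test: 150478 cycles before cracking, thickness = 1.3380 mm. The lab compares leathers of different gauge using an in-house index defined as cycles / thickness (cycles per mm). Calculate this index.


Formula: Index = cycles / thickness
Substituting: Index = 150478 / 1.3380
Result: 112464.8729 cycles/mm


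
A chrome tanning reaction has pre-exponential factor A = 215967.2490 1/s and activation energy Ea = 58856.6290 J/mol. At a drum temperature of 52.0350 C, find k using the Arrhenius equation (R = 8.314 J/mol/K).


T_K = T_C + 273.15 = 52.0350 + 273.15 = 325.1850 K
exponent = -Ea / (R * T_K) = -58856.6290 / (8.314 * 325.1850) = -21.7698
k = A * exp(exponent) = 215967.2490 * exp(-21.7698) = 7.5836e-05 1/s


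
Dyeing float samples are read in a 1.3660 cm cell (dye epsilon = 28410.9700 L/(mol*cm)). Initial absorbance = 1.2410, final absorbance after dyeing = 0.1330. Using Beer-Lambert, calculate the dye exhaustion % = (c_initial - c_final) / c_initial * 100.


c_initial = A_i / (epsilon * l) = 1.2410 / (28410.9700 * 1.3660) = 3.1977e-05 mol/L
c_final = A_f / (epsilon * l) = 0.1330 / (28410.9700 * 1.3660) = 3.4270e-06 mol/L
Exhaustion = (c_initial - c_final) / c_initial * 100 = (3.1977e-05 - 3.4270e-06) / 3.1977e-05 * 100 = 89.2828 %


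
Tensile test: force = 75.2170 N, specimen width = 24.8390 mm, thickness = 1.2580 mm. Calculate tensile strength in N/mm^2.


Formula: TS = force / (width * thickness)
Substituting: TS = 75.2170 / (24.8390 * 1.2580)
Result: 2.4071 N/mm^2


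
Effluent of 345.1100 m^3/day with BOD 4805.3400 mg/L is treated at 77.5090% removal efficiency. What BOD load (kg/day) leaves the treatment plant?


Load_in = volume * conc / 1000 = 345.1100 * 4805.3400 / 1000 = 1658.3709 kg/day
Removed = Load_in * eff / 100 = 1658.3709 * 77.5090 / 100 = 1285.3867 kg/day
Load_out = Load_in - Removed = 1658.3709 - 1285.3867 = 372.9842 kg/day


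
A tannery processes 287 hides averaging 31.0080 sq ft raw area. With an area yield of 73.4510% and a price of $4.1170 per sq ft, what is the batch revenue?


Raw_total = N * avg_area = 287 * 31.0080 = 8899.2960 sq ft
Finished = Raw_total * yield / 100 = 8899.2960 * 73.4510 / 100 = 6536.6219 sq ft
Value = Finished * price = 6536.6219 * 4.1170 = 26911.2724 $


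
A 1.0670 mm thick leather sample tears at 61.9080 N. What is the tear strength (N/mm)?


Formula: Tear strength = force / thickness
Substituting: Tear strength = 61.9080 / 1.0670
Result: 58.0206 N/mm


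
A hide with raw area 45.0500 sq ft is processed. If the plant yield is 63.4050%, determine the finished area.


Formula: finished = raw * yield / 100
Substituting: finished = 45.0500 * 63.4050 / 100
Result: 28.5640 sq ft


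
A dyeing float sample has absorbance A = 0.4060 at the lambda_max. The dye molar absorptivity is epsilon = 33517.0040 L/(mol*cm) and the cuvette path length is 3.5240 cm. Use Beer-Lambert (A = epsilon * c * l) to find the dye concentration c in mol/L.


Formula: c = A / (epsilon * l)
Substituting: c = 0.4060 / (33517.0040 * 3.5240)
Result: 3.4374e-06 mol/L


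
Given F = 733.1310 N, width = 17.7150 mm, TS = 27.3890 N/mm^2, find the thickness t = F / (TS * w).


Formula: t = F / (TS * w)
Substituting: t = 733.1310 / (27.3890 * 17.7150)
Result: 1.5110 mm


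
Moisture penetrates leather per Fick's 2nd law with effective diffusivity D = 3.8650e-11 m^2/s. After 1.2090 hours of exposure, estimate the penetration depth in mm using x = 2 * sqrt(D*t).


t = 1.2090 hr * 3600 = 4352.4000 s
D * t = 3.8650e-11 * 4352.4000 = 1.6822e-07
x = 2 * sqrt(D*t) = 2 * sqrt(1.6822e-07) = 8.2029e-04 m = 0.8203 mm


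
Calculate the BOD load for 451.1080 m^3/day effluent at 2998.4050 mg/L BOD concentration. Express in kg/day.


Formula: BOD_load = volume * conc / 1000
Substituting: BOD_load = 451.1080 * 2998.4050 / 1000
Result: 1352.6045 kg/day


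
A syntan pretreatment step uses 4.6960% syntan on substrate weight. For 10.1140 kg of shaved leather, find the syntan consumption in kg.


Formula: Syntan = substrate * pct / 100
Substituting: Syntan = 10.1140 * 4.6960 / 100
Result: 0.4750 kg


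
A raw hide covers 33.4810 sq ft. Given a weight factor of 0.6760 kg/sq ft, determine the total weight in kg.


Formula: Weight = area * weight_per_sqft
Substituting: Weight = 33.4810 * 0.6760
Result: 22.6332 kg


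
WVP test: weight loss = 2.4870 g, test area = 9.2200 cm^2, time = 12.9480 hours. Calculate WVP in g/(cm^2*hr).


Formula: WVP = loss / (area * time)
Substituting: WVP = 2.4870 / (9.2200 * 12.9480)
Result: 0.0208325 g/(cm^2*hr)


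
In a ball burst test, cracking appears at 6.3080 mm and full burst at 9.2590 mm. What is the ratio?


Formula: Ratio = crack / burst
Substituting: Ratio = 6.3080 / 9.2590
Result: 0.6813


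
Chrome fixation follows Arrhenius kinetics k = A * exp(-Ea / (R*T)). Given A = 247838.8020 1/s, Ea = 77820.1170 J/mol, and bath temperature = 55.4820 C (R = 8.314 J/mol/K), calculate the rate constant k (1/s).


T_K = T_C + 273.15 = 55.4820 + 273.15 = 328.6320 K
exponent = -Ea / (R * T_K) = -77820.1170 / (8.314 * 328.6320) = -28.4821
k = A * exp(exponent) = 247838.8020 * exp(-28.4821) = 1.0582e-07 1/s


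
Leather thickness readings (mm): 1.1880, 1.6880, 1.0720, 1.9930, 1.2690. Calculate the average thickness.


Formula: Average = sum / n
Substituting: Average = 7.2100 / 5
Result: 1.4420 mm


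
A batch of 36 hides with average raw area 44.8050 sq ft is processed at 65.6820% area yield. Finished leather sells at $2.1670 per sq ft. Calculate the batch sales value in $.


Raw_total = N * avg_area = 36 * 44.8050 = 1612.9800 sq ft
Finished = Raw_total * yield / 100 = 1612.9800 * 65.6820 / 100 = 1059.4375 sq ft
Value = Finished * price = 1059.4375 * 2.1670 = 2295.8011 $


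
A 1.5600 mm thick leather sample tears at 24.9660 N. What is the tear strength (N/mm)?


Formula: Tear strength = force / thickness
Substituting: Tear strength = 24.9660 / 1.5600
Result: 16.0038 N/mm


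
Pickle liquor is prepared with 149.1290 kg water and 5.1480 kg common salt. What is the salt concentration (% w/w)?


Formula: Conc = salt / (water + salt) * 100
Substituting: Conc = 5.1480 / (149.1290 + 5.1480) * 100
Result: 3.3369 %


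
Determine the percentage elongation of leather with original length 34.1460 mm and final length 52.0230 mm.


Formula: Elongation = (Lf - L0) / L0 * 100
Substituting: Elongation = (52.0230 - 34.1460) / 34.1460 * 100
Result: 52.3546 %


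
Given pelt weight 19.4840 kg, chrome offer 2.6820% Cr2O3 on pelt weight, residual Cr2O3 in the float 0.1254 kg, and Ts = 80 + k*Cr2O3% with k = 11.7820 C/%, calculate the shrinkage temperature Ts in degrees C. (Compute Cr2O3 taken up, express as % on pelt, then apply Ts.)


Offered = pelt * offer_pct / 100 = 19.4840 * 2.6820 / 100 = 0.5226 kg
Uptake = offered - residual = 0.5226 - 0.1254 = 0.3972 kg
Cr2O3% on pelt = uptake / pelt * 100 = 0.3972 / 19.4840 * 100 = 2.0384 %
Ts = 80 + k * Cr2O3% = 80 + 11.7820 * 2.0384 = 104.0164 C


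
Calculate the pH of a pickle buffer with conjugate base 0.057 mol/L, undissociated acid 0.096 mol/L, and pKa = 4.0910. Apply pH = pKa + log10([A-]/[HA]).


ratio = [A-] / [HA] = 0.057 / 0.096 = 0.5938
log10(ratio) = -0.2264
pH = pKa + log10(ratio) = 4.0910 - 0.2264 = 3.8646


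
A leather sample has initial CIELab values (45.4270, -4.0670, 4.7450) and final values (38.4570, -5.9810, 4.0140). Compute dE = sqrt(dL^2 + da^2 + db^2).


dL = -6.9700, da = -1.9140, db = -0.7310
dE = sqrt((-6.9700)^2 + (-1.9140)^2 + (-0.7310)^2) = 7.2649


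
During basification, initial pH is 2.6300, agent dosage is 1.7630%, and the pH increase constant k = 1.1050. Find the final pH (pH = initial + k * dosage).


Formula: pH_final = pH_initial + k * base_pct
Substituting: pH_final = 2.6300 + 1.1050 * 1.7630
Result: 4.5781


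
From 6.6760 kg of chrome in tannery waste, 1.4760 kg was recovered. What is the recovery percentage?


Formula: Recovery = recovered / input * 100
Substituting: Recovery = 1.4760 / 6.6760 * 100
Result: 22.1090 %


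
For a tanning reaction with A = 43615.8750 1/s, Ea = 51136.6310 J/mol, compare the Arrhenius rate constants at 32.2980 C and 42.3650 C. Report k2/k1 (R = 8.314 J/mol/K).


T1 = 32.2980 + 273.15 = 305.4480 K; T2 = 42.3650 + 273.15 = 315.5150 K
k1 = A * exp(-Ea/(R*T1)) = 43615.8750 * exp(-51136.6310/(8.314*305.4480)) = 7.8425e-05 1/s
k2 = A * exp(-Ea/(R*T2)) = 43615.8750 * exp(-51136.6310/(8.314*315.5150)) = 1.4910e-04 1/s
k2/k1 = 1.4910e-04 / 7.8425e-05 = 1.9012


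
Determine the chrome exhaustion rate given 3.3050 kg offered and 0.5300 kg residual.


Formula: Uptake = (offered - residual) / offered * 100
Substituting: Uptake = (3.3050 - 0.5300) / 3.3050 * 100
Result: 83.9637 %


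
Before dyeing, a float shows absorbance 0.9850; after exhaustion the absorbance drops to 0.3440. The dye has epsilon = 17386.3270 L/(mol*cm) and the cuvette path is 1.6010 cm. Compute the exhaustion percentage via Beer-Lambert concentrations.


c_initial = A_i / (epsilon * l) = 0.9850 / (17386.3270 * 1.6010) = 3.5386e-05 mol/L
c_final = A_f / (epsilon * l) = 0.3440 / (17386.3270 * 1.6010) = 1.2358e-05 mol/L
Exhaustion = (c_initial - c_final) / c_initial * 100 = (3.5386e-05 - 1.2358e-05) / 3.5386e-05 * 100 = 65.0761 %


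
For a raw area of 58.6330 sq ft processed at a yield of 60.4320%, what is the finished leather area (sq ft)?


Formula: finished = raw * yield / 100
Substituting: finished = 58.6330 * 60.4320 / 100
Result: 35.4331 sq ft


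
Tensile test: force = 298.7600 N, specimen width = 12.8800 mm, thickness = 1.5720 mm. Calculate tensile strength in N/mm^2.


Formula: TS = force / (width * thickness)
Substituting: TS = 298.7600 / (12.8800 * 1.5720)
Result: 14.7555 N/mm^2


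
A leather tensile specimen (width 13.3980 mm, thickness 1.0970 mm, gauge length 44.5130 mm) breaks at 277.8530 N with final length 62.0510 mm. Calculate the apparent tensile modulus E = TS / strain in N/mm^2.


TS = F / (w * t) = 277.8530 / (13.3980 * 1.0970) = 18.9046 N/mm^2
strain = (Lf - L0) / L0 = (62.0510 - 44.5130) / 44.5130 = 0.3940
E = TS / strain = 18.9046 / 0.3940 = 47.9817 N/mm^2


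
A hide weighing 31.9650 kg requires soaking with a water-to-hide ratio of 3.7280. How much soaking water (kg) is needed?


Formula: Water = hide_weight * ratio
Substituting: Water = 31.9650 * 3.7280
Result: 119.1655 kg


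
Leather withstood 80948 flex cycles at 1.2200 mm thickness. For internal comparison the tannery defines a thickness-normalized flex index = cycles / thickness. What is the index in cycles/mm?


Formula: Index = cycles / thickness
Substituting: Index = 80948 / 1.2200
Result: 66350.8197 cycles/mm


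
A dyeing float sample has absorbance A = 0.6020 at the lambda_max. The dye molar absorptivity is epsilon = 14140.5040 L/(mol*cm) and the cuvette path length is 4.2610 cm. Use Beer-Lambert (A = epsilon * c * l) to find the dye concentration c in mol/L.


Formula: c = A / (epsilon * l)
Substituting: c = 0.6020 / (14140.5040 * 4.2610)
Result: 9.9913e-06 mol/L


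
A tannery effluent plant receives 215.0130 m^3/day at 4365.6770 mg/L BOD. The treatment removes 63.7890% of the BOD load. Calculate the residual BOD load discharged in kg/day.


Load_in = volume * conc / 1000 = 215.0130 * 4365.6770 / 1000 = 938.6773 kg/day
Removed = Load_in * eff / 100 = 938.6773 * 63.7890 / 100 = 598.7729 kg/day
Load_out = Load_in - Removed = 938.6773 - 598.7729 = 339.9044 kg/day


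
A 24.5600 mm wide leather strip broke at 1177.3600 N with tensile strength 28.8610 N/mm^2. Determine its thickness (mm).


Formula: t = F / (TS * w)
Substituting: t = 1177.3600 / (28.8610 * 24.5600)
Result: 1.6610 mm


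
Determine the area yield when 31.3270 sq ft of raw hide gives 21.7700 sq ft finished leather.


Formula: Yield = finished / raw * 100
Substituting: Yield = 21.7700 / 31.3270 * 100
Result: 69.4928 %


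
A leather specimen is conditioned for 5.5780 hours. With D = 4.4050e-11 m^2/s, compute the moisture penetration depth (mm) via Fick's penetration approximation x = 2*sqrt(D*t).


t = 5.5780 hr * 3600 = 20080.8000 s
D * t = 4.4050e-11 * 20080.8000 = 8.8456e-07
x = 2 * sqrt(D*t) = 2 * sqrt(8.8456e-07) = 0.00188102 m = 1.8810 mm


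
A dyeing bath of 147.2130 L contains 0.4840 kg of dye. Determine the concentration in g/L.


Formula: Conc = dye_mass(kg) / volume(L) * 1000
Substituting: Conc = 0.4840 / 147.2130 * 1000
Result: 3.2878 g/L


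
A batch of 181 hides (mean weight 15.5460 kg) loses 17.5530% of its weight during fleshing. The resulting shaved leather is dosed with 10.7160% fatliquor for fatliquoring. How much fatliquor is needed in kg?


Total_raw = N * avg_wt = 181 * 15.5460 = 2813.8260 kg
Substrate = Total_raw * (1 - loss/100) = 2813.8260 * (1 - 17.5530/100) = 2319.9151 kg
Fat = Substrate * pct / 100 = 2319.9151 * 10.7160 / 100 = 248.6021 kg


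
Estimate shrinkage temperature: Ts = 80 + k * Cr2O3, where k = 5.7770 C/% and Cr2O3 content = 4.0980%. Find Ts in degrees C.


Formula: Ts = 80 + k * Cr2O3
Substituting: Ts = 80 + 5.7770 * 4.0980
Result: 103.6741 C


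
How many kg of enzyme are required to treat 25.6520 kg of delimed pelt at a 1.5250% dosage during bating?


Formula: Enzyme = substrate * pct / 100
Substituting: Enzyme = 25.6520 * 1.5250 / 100
Result: 0.3912 kg


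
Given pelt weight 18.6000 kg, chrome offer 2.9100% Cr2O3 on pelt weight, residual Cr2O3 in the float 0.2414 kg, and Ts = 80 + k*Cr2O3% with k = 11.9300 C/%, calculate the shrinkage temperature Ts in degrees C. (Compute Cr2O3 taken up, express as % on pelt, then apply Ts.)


Offered = pelt * offer_pct / 100 = 18.6000 * 2.9100 / 100 = 0.5413 kg
Uptake = offered - residual = 0.5413 - 0.2414 = 0.2999 kg
Cr2O3% on pelt = uptake / pelt * 100 = 0.2999 / 18.6000 * 100 = 1.6122 %
Ts = 80 + k * Cr2O3% = 80 + 11.9300 * 1.6122 = 99.2330 C


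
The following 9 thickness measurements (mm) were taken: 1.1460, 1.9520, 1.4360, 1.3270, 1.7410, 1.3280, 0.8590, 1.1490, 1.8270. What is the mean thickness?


Formula: Average = sum / n
Substituting: Average = 12.7650 / 9
Result: 1.4183 mm


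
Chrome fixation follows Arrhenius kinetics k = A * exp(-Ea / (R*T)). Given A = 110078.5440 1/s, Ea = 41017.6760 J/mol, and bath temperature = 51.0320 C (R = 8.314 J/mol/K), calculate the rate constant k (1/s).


T_K = T_C + 273.15 = 51.0320 + 273.15 = 324.1820 K
exponent = -Ea / (R * T_K) = -41017.6760 / (8.314 * 324.1820) = -15.2185
k = A * exp(exponent) = 110078.5440 * exp(-15.2185) = 0.0270637 1/s


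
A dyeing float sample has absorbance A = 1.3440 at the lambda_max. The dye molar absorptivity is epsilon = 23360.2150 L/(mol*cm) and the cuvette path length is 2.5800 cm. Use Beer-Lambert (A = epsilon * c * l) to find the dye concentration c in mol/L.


Formula: c = A / (epsilon * l)
Substituting: c = 1.3440 / (23360.2150 * 2.5800)
Result: 2.2300e-05 mol/L


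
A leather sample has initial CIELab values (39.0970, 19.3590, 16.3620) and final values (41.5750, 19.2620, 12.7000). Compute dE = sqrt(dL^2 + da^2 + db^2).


dL = 2.4780, da = -0.097, db = -3.6620
dE = sqrt(2.4780^2 + (-0.097)^2 + (-3.6620)^2) = 4.4227


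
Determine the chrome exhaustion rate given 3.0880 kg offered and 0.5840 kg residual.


Formula: Uptake = (offered - residual) / offered * 100
Substituting: Uptake = (3.0880 - 0.5840) / 3.0880 * 100
Result: 81.0881 %


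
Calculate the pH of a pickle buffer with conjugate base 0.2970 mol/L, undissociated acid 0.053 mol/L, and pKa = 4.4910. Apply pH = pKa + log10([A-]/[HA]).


ratio = [A-] / [HA] = 0.2970 / 0.053 = 5.6038
log10(ratio) = 0.7485
pH = pKa + log10(ratio) = 4.4910 + 0.7485 = 5.2395


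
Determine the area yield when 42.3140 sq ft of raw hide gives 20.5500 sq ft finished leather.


Formula: Yield = finished / raw * 100
Substituting: Yield = 20.5500 / 42.3140 * 100
Result: 48.5655 %


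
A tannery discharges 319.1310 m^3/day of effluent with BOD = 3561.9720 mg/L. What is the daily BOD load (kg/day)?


Formula: BOD_load = volume * conc / 1000
Substituting: BOD_load = 319.1310 * 3561.9720 / 1000
Result: 1136.7357 kg/day


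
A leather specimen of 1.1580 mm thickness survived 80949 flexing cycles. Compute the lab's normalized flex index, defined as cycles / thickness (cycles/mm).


Formula: Index = cycles / thickness
Substituting: Index = 80949 / 1.1580
Result: 69904.1451 cycles/mm


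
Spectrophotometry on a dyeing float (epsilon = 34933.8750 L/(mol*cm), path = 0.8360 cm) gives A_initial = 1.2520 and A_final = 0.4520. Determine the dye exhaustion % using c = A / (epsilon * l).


c_initial = A_i / (epsilon * l) = 1.2520 / (34933.8750 * 0.8360) = 4.2870e-05 mol/L
c_final = A_f / (epsilon * l) = 0.4520 / (34933.8750 * 0.8360) = 1.5477e-05 mol/L
Exhaustion = (c_initial - c_final) / c_initial * 100 = (4.2870e-05 - 1.5477e-05) / 4.2870e-05 * 100 = 63.8978 %


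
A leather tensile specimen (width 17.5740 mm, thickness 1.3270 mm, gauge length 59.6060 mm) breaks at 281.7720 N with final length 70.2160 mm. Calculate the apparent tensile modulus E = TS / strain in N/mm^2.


TS = F / (w * t) = 281.7720 / (17.5740 * 1.3270) = 12.0825 N/mm^2
strain = (Lf - L0) / L0 = (70.2160 - 59.6060) / 59.6060 = 0.1780
E = TS / strain = 12.0825 / 0.1780 = 67.8783 N/mm^2


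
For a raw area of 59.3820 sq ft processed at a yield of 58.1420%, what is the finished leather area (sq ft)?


Formula: finished = raw * yield / 100
Substituting: finished = 59.3820 * 58.1420 / 100
Result: 34.5259 sq ft


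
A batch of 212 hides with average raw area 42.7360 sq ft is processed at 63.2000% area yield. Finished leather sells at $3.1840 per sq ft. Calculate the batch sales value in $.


Raw_total = N * avg_area = 212 * 42.7360 = 9060.0320 sq ft
Finished = Raw_total * yield / 100 = 9060.0320 * 63.2000 / 100 = 5725.9402 sq ft
Value = Finished * price = 5725.9402 * 3.1840 = 18231.3937 $


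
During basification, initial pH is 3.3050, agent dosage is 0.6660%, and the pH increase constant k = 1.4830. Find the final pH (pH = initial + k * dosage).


Formula: pH_final = pH_initial + k * base_pct
Substituting: pH_final = 3.3050 + 1.4830 * 0.6660
Result: 4.2927


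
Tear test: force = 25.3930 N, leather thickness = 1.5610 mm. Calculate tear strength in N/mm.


Formula: Tear strength = force / thickness
Substituting: Tear strength = 25.3930 / 1.5610
Result: 16.2671 N/mm


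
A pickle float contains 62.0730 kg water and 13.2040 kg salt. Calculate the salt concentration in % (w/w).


Formula: Conc = salt / (water + salt) * 100
Substituting: Conc = 13.2040 / (62.0730 + 13.2040) * 100
Result: 17.5406 %


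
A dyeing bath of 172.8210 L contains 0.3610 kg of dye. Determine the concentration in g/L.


Formula: Conc = dye_mass(kg) / volume(L) * 1000
Substituting: Conc = 0.3610 / 172.8210 * 1000
Result: 2.0889 g/L


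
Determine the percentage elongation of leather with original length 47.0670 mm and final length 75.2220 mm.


Formula: Elongation = (Lf - L0) / L0 * 100
Substituting: Elongation = (75.2220 - 47.0670) / 47.0670 * 100
Result: 59.8190 %


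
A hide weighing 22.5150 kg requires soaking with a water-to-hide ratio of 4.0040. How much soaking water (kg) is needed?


Formula: Water = hide_weight * ratio
Substituting: Water = 22.5150 * 4.0040
Result: 90.1501 kg


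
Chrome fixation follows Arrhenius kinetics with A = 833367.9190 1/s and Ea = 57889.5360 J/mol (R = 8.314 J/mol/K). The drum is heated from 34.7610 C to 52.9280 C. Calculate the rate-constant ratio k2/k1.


T1 = 34.7610 + 273.15 = 307.9110 K; T2 = 52.9280 + 273.15 = 326.0780 K
k1 = A * exp(-Ea/(R*T1)) = 833367.9190 * exp(-57889.5360/(8.314*307.9110)) = 1.2589e-04 1/s
k2 = A * exp(-Ea/(R*T2)) = 833367.9190 * exp(-57889.5360/(8.314*326.0780)) = 4.4375e-04 1/s
k2/k1 = 4.4375e-04 / 1.2589e-04 = 3.5250


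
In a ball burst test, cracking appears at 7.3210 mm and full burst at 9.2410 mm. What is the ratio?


Formula: Ratio = crack / burst
Substituting: Ratio = 7.3210 / 9.2410
Result: 0.7922


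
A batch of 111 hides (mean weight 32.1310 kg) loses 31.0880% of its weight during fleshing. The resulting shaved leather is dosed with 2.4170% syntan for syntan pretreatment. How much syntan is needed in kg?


Total_raw = N * avg_wt = 111 * 32.1310 = 3566.5410 kg
Substrate = Total_raw * (1 - loss/100) = 3566.5410 * (1 - 31.0880/100) = 2457.7747 kg
Syntan = Substrate * pct / 100 = 2457.7747 * 2.4170 / 100 = 59.4044 kg


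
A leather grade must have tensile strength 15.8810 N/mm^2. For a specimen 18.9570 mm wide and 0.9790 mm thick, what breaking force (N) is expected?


Formula: F = TS * w * t
Substituting: F = 15.8810 * 18.9570 * 0.9790
Result: 294.7339 N


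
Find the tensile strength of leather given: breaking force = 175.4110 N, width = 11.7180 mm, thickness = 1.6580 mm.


Formula: TS = force / (width * thickness)
Substituting: TS = 175.4110 / (11.7180 * 1.6580)
Result: 9.0286 N/mm^2


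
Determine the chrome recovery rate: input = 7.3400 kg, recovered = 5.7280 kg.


Formula: Recovery = recovered / input * 100
Substituting: Recovery = 5.7280 / 7.3400 * 100
Result: 78.0381 %


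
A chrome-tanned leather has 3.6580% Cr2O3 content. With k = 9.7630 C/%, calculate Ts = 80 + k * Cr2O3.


Formula: Ts = 80 + k * Cr2O3
Substituting: Ts = 80 + 9.7630 * 3.6580
Result: 115.7131 C


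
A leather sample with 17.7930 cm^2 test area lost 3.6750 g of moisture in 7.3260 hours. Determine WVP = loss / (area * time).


Formula: WVP = loss / (area * time)
Substituting: WVP = 3.6750 / (17.7930 * 7.3260)
Result: 0.028193 g/(cm^2*hr)


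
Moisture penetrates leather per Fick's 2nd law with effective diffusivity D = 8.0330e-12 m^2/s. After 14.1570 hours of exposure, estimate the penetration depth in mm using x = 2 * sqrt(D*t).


t = 14.1570 hr * 3600 = 50965.2000 s
D * t = 8.0330e-12 * 50965.2000 = 4.0940e-07
x = 2 * sqrt(D*t) = 2 * sqrt(4.0940e-07) = 0.00127969 m = 1.2797 mm


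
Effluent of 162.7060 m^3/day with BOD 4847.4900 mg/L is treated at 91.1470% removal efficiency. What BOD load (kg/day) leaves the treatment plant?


Load_in = volume * conc / 1000 = 162.7060 * 4847.4900 / 1000 = 788.7157 kg/day
Removed = Load_in * eff / 100 = 788.7157 * 91.1470 / 100 = 718.8907 kg/day
Load_out = Load_in - Removed = 788.7157 - 718.8907 = 69.8250 kg/day


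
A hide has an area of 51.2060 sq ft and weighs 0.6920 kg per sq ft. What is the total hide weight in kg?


Formula: Weight = area * weight_per_sqft
Substituting: Weight = 51.2060 * 0.6920
Result: 35.4346 kg


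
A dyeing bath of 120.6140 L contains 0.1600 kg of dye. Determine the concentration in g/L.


Formula: Conc = dye_mass(kg) / volume(L) * 1000
Substituting: Conc = 0.1600 / 120.6140 * 1000
Result: 1.3265 g/L


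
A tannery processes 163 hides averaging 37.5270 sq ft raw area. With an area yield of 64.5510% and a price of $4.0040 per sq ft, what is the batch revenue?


Raw_total = N * avg_area = 163 * 37.5270 = 6116.9010 sq ft
Finished = Raw_total * yield / 100 = 6116.9010 * 64.5510 / 100 = 3948.5208 sq ft
Value = Finished * price = 3948.5208 * 4.0040 = 15809.8771 $


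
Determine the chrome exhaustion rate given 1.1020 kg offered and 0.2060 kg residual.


Formula: Uptake = (offered - residual) / offered * 100
Substituting: Uptake = (1.1020 - 0.2060) / 1.1020 * 100
Result: 81.3067 %


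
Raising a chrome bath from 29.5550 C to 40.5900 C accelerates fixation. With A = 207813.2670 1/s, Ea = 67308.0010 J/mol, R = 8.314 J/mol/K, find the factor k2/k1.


T1 = 29.5550 + 273.15 = 302.7050 K; T2 = 40.5900 + 273.15 = 313.7400 K
k1 = A * exp(-Ea/(R*T1)) = 207813.2670 * exp(-67308.0010/(8.314*302.7050)) = 5.0421e-07 1/s
k2 = A * exp(-Ea/(R*T2)) = 207813.2670 * exp(-67308.0010/(8.314*313.7400)) = 1.2917e-06 1/s
k2/k1 = 1.2917e-06 / 5.0421e-07 = 2.5617


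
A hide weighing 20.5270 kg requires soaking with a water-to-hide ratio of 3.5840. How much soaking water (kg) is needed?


Formula: Water = hide_weight * ratio
Substituting: Water = 20.5270 * 3.5840
Result: 73.5688 kg


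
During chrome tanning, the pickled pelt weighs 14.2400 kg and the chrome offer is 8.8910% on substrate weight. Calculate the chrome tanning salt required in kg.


Formula: Chrome = substrate * pct / 100
Substituting: Chrome = 14.2400 * 8.8910 / 100
Result: 1.2661 kg


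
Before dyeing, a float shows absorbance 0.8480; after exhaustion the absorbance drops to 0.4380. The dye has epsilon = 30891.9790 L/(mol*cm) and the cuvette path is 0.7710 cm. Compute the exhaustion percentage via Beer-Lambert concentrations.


c_initial = A_i / (epsilon * l) = 0.8480 / (30891.9790 * 0.7710) = 3.5604e-05 mol/L
c_final = A_f / (epsilon * l) = 0.4380 / (30891.9790 * 0.7710) = 1.8390e-05 mol/L
Exhaustion = (c_initial - c_final) / c_initial * 100 = (3.5604e-05 - 1.8390e-05) / 3.5604e-05 * 100 = 48.3491 %


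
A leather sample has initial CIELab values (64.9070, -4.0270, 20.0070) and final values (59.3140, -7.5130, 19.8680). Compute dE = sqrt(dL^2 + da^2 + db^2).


dL = -5.5930, da = -3.4860, db = -0.1390
dE = sqrt((-5.5930)^2 + (-3.4860)^2 + (-0.1390)^2) = 6.5919


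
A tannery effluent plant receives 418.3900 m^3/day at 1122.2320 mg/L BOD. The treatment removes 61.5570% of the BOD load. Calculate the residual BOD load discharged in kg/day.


Load_in = volume * conc / 1000 = 418.3900 * 1122.2320 / 1000 = 469.5306 kg/day
Removed = Load_in * eff / 100 = 469.5306 * 61.5570 / 100 = 289.0290 kg/day
Load_out = Load_in - Removed = 469.5306 - 289.0290 = 180.5017 kg/day


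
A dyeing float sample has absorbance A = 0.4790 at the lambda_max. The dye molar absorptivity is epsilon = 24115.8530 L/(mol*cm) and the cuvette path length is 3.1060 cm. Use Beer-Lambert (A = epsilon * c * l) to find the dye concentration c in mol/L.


Formula: c = A / (epsilon * l)
Substituting: c = 0.4790 / (24115.8530 * 3.1060)
Result: 6.3949e-06 mol/L


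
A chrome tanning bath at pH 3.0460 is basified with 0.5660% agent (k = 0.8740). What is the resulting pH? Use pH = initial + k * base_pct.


Formula: pH_final = pH_initial + k * base_pct
Substituting: pH_final = 3.0460 + 0.8740 * 0.5660
Result: 3.5407


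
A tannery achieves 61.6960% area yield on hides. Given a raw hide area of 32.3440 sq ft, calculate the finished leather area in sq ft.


Formula: finished = raw * yield / 100
Substituting: finished = 32.3440 * 61.6960 / 100
Result: 19.9550 sq ft


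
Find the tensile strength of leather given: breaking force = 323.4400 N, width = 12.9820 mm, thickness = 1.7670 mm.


Formula: TS = force / (width * thickness)
Substituting: TS = 323.4400 / (12.9820 * 1.7670)
Result: 14.0999 N/mm^2


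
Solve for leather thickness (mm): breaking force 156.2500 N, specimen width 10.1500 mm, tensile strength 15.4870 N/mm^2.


Formula: t = F / (TS * w)
Substituting: t = 156.2500 / (15.4870 * 10.1500)
Result: 0.9940 mm


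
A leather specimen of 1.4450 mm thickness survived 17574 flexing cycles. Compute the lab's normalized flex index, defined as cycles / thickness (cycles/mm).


Formula: Index = cycles / thickness
Substituting: Index = 17574 / 1.4450
Result: 12161.9377 cycles/mm


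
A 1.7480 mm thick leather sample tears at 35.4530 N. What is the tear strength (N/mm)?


Formula: Tear strength = force / thickness
Substituting: Tear strength = 35.4530 / 1.7480
Result: 20.2820 N/mm


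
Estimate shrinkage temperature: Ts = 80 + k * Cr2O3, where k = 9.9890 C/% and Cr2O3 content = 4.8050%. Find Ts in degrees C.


Formula: Ts = 80 + k * Cr2O3
Substituting: Ts = 80 + 9.9890 * 4.8050
Result: 127.9971 C


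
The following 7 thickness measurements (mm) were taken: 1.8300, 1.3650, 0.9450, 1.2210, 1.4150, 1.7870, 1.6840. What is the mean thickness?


Formula: Average = sum / n
Substituting: Average = 10.2470 / 7
Result: 1.4639 mm


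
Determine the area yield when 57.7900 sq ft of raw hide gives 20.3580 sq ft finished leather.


Formula: Yield = finished / raw * 100
Substituting: Yield = 20.3580 / 57.7900 * 100
Result: 35.2275 %


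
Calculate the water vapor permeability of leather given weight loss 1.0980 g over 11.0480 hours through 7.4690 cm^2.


Formula: WVP = loss / (area * time)
Substituting: WVP = 1.0980 / (7.4690 * 11.0480)
Result: 0.0133063 g/(cm^2*hr)


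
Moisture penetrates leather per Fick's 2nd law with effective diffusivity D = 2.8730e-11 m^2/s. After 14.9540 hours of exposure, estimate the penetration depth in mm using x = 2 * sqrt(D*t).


t = 14.9540 hr * 3600 = 53834.4000 s
D * t = 2.8730e-11 * 53834.4000 = 1.5467e-06
x = 2 * sqrt(D*t) = 2 * sqrt(1.5467e-06) = 0.0024873 m = 2.4873 mm


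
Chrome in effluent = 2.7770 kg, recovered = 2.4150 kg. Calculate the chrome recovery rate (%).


Formula: Recovery = recovered / input * 100
Substituting: Recovery = 2.4150 / 2.7770 * 100
Result: 86.9644 %


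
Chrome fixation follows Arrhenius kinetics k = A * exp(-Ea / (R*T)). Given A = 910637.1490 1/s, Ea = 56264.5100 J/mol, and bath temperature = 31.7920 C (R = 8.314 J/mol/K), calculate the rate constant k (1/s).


T_K = T_C + 273.15 = 31.7920 + 273.15 = 304.9420 K
exponent = -Ea / (R * T_K) = -56264.5100 / (8.314 * 304.9420) = -22.1926
k = A * exp(exponent) = 910637.1490 * exp(-22.1926) = 2.0953e-04 1/s


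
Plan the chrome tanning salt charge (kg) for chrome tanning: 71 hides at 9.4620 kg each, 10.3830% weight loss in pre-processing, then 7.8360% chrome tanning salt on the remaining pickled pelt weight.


Total_raw = N * avg_wt = 71 * 9.4620 = 671.8020 kg
Substrate = Total_raw * (1 - loss/100) = 671.8020 * (1 - 10.3830/100) = 602.0488 kg
Chrome = Substrate * pct / 100 = 602.0488 * 7.8360 / 100 = 47.1765 kg


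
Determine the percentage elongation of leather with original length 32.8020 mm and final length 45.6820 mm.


Formula: Elongation = (Lf - L0) / L0 * 100
Substituting: Elongation = (45.6820 - 32.8020) / 32.8020 * 100
Result: 39.2659 %


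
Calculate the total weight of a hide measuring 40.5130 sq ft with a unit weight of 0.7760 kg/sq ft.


Formula: Weight = area * weight_per_sqft
Substituting: Weight = 40.5130 * 0.7760
Result: 31.4381 kg


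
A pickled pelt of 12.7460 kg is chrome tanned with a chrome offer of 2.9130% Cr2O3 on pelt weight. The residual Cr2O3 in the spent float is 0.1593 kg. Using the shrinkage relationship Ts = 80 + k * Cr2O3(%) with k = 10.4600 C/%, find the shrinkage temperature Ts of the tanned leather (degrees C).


Offered = pelt * offer_pct / 100 = 12.7460 * 2.9130 / 100 = 0.3713 kg
Uptake = offered - residual = 0.3713 - 0.1593 = 0.2120 kg
Cr2O3% on pelt = uptake / pelt * 100 = 0.2120 / 12.7460 * 100 = 1.6632 %
Ts = 80 + k * Cr2O3% = 80 + 10.4600 * 1.6632 = 97.3970 C


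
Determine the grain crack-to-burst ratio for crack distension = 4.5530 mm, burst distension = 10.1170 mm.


Formula: Ratio = crack / burst
Substituting: Ratio = 4.5530 / 10.1170
Result: 0.4500


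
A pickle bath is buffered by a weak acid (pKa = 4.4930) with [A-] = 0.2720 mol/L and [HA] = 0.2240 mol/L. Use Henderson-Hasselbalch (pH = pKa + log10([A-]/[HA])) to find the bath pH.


ratio = [A-] / [HA] = 0.2720 / 0.2240 = 1.2143
log10(ratio) = 0.0843209
pH = pKa + log10(ratio) = 4.4930 + 0.0843209 = 4.5773


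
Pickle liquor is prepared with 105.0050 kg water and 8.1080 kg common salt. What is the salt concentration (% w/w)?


Formula: Conc = salt / (water + salt) * 100
Substituting: Conc = 8.1080 / (105.0050 + 8.1080) * 100
Result: 7.1681 %


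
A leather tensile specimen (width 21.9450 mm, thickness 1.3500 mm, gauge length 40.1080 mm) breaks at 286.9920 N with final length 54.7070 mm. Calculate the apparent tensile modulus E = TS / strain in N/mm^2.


TS = F / (w * t) = 286.9920 / (21.9450 * 1.3500) = 9.6872 N/mm^2
strain = (Lf - L0) / L0 = (54.7070 - 40.1080) / 40.1080 = 0.3640
E = TS / strain = 9.6872 / 0.3640 = 26.6139 N/mm^2


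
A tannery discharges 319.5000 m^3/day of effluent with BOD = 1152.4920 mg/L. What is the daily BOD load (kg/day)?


Formula: BOD_load = volume * conc / 1000
Substituting: BOD_load = 319.5000 * 1152.4920 / 1000
Result: 368.2212 kg/day


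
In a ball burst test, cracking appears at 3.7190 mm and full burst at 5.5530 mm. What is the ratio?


Formula: Ratio = crack / burst
Substituting: Ratio = 3.7190 / 5.5530
Result: 0.6697


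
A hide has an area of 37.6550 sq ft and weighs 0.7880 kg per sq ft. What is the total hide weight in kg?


Formula: Weight = area * weight_per_sqft
Substituting: Weight = 37.6550 * 0.7880
Result: 29.6721 kg


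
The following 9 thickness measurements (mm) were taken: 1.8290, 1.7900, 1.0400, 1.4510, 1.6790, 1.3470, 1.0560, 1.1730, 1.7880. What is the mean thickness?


Formula: Average = sum / n
Substituting: Average = 13.1530 / 9
Result: 1.4614 mm


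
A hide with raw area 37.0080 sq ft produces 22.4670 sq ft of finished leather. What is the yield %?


Formula: Yield = finished / raw * 100
Substituting: Yield = 22.4670 / 37.0080 * 100
Result: 60.7085 %


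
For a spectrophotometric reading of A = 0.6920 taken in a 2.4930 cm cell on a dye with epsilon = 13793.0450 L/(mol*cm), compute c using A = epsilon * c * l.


Formula: c = A / (epsilon * l)
Substituting: c = 0.6920 / (13793.0450 * 2.4930)
Result: 2.0124e-05 mol/L


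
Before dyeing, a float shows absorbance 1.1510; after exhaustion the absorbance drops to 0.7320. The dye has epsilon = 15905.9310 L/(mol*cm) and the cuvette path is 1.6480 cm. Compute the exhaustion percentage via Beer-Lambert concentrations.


c_initial = A_i / (epsilon * l) = 1.1510 / (15905.9310 * 1.6480) = 4.3910e-05 mol/L
c_final = A_f / (epsilon * l) = 0.7320 / (15905.9310 * 1.6480) = 2.7925e-05 mol/L
Exhaustion = (c_initial - c_final) / c_initial * 100 = (4.3910e-05 - 2.7925e-05) / 4.3910e-05 * 100 = 36.4031 %


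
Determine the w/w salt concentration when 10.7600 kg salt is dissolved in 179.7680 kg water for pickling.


Formula: Conc = salt / (water + salt) * 100
Substituting: Conc = 10.7600 / (179.7680 + 10.7600) * 100
Result: 5.6475 %


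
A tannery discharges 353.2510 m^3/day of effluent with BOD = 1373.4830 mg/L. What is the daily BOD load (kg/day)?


Formula: BOD_load = volume * conc / 1000
Substituting: BOD_load = 353.2510 * 1373.4830 / 1000
Result: 485.1842 kg/day


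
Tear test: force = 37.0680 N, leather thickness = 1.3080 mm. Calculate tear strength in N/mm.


Formula: Tear strength = force / thickness
Substituting: Tear strength = 37.0680 / 1.3080
Result: 28.3394 N/mm


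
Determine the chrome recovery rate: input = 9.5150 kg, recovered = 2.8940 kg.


Formula: Recovery = recovered / input * 100
Substituting: Recovery = 2.8940 / 9.5150 * 100
Result: 30.4151 %


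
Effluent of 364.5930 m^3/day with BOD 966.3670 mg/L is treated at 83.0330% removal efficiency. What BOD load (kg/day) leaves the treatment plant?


Load_in = volume * conc / 1000 = 364.5930 * 966.3670 / 1000 = 352.3306 kg/day
Removed = Load_in * eff / 100 = 352.3306 * 83.0330 / 100 = 292.5507 kg/day
Load_out = Load_in - Removed = 352.3306 - 292.5507 = 59.7799 kg/day


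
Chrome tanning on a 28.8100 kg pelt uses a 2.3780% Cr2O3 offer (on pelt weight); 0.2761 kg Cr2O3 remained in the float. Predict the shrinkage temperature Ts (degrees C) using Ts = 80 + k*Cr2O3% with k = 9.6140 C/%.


Offered = pelt * offer_pct / 100 = 28.8100 * 2.3780 / 100 = 0.6851 kg
Uptake = offered - residual = 0.6851 - 0.2761 = 0.4090 kg
Cr2O3% on pelt = uptake / pelt * 100 = 0.4090 / 28.8100 * 100 = 1.4197 %
Ts = 80 + k * Cr2O3% = 80 + 9.6140 * 1.4197 = 93.6485 C


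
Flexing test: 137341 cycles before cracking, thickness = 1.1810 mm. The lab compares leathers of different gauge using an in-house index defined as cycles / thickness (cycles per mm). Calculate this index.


Formula: Index = cycles / thickness
Substituting: Index = 137341 / 1.1810
Result: 116292.1253 cycles/mm


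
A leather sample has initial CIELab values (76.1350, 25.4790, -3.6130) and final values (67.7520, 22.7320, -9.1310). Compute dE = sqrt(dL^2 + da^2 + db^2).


dL = -8.3830, da = -2.7470, db = -5.5180
dE = sqrt((-8.3830)^2 + (-2.7470)^2 + (-5.5180)^2) = 10.4052


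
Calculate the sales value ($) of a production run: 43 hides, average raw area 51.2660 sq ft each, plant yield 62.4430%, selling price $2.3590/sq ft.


Raw_total = N * avg_area = 43 * 51.2660 = 2204.4380 sq ft
Finished = Raw_total * yield / 100 = 2204.4380 * 62.4430 / 100 = 1376.5172 sq ft
Value = Finished * price = 1376.5172 * 2.3590 = 3247.2041 $


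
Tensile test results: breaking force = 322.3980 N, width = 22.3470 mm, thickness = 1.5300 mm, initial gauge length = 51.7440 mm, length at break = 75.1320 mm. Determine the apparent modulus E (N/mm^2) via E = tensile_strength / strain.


TS = F / (w * t) = 322.3980 / (22.3470 * 1.5300) = 9.4293 N/mm^2
strain = (Lf - L0) / L0 = (75.1320 - 51.7440) / 51.7440 = 0.4520
E = TS / strain = 9.4293 / 0.4520 = 20.8616 N/mm^2


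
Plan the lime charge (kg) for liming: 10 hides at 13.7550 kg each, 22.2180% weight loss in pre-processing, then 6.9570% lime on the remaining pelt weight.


Total_raw = N * avg_wt = 10 * 13.7550 = 137.5500 kg
Substrate = Total_raw * (1 - loss/100) = 137.5500 * (1 - 22.2180/100) = 106.9891 kg
Lime = Substrate * pct / 100 = 106.9891 * 6.9570 / 100 = 7.4432 kg


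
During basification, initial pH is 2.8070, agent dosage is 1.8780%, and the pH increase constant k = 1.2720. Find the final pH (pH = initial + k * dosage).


Formula: pH_final = pH_initial + k * base_pct
Substituting: pH_final = 2.8070 + 1.2720 * 1.8780
Result: 5.1958


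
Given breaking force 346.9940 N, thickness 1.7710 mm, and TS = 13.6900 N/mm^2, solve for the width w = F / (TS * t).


Formula: w = F / (TS * t)
Substituting: w = 346.9940 / (13.6900 * 1.7710)
Result: 14.3120 mm


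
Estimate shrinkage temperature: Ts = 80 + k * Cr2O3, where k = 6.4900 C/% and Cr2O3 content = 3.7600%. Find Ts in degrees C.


Formula: Ts = 80 + k * Cr2O3
Substituting: Ts = 80 + 6.4900 * 3.7600
Result: 104.4024 C


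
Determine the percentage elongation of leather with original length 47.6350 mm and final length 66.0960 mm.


Formula: Elongation = (Lf - L0) / L0 * 100
Substituting: Elongation = (66.0960 - 47.6350) / 47.6350 * 100
Result: 38.7551 %
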